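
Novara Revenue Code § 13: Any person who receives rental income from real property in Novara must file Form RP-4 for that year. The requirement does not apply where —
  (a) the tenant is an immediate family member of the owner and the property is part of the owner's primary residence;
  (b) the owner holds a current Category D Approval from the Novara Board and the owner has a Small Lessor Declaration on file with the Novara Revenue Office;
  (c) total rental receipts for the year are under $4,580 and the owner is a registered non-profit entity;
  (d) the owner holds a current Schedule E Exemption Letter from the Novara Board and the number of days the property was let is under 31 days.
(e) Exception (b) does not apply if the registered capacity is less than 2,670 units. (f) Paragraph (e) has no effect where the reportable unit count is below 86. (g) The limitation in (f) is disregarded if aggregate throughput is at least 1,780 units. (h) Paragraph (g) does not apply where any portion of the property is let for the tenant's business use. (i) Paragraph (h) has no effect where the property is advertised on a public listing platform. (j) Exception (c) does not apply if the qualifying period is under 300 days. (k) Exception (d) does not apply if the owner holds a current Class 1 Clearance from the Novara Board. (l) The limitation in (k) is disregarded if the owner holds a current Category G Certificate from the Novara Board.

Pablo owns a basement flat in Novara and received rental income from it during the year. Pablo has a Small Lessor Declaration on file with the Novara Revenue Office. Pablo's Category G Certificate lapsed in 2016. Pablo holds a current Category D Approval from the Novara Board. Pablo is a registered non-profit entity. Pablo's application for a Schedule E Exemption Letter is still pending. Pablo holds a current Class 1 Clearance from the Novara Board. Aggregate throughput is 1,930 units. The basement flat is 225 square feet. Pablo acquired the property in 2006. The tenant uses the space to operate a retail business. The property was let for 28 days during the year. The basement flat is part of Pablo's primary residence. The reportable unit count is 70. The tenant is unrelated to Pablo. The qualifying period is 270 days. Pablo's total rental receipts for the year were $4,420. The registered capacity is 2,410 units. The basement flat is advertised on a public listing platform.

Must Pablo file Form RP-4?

Exception (a) fails — the tenant is unrelated to the owner.
All of (b)'s requirements are met (a current Category D Approval is held; a Small Lessor Declaration is on file). However, paragraphs (e)–(i) must be considered: (e) applies — the registered capacity is 2,410 units, less than the 2,670 units limit. (f) would limit (e) — the reportable unit count is 70, below the 86 limit — but (g) sets (f) aside: (g) is triggered — aggregate throughput is 1,930 units, meeting the 1,780 units threshold. (h) would limit (g) — the space is let for business use — but (i) sets (h) aside: (i) is triggered — the property is publicly advertised. So (b) is unavailable.
All of (c)'s requirements are met (total rental receipts for the year are $4,420, under the $4,580 limit; Pablo is a registered non-profit). However, paragraph (j) must be considered: (j) operates against (c): the qualifying period is 270 days, under the 300 days limit. (c) is therefore removed.
Exception (d) fails — the Schedule E Exemption Letter is not current.
No exception displaces § 13.

Yes — Pablo must file Form RP-4.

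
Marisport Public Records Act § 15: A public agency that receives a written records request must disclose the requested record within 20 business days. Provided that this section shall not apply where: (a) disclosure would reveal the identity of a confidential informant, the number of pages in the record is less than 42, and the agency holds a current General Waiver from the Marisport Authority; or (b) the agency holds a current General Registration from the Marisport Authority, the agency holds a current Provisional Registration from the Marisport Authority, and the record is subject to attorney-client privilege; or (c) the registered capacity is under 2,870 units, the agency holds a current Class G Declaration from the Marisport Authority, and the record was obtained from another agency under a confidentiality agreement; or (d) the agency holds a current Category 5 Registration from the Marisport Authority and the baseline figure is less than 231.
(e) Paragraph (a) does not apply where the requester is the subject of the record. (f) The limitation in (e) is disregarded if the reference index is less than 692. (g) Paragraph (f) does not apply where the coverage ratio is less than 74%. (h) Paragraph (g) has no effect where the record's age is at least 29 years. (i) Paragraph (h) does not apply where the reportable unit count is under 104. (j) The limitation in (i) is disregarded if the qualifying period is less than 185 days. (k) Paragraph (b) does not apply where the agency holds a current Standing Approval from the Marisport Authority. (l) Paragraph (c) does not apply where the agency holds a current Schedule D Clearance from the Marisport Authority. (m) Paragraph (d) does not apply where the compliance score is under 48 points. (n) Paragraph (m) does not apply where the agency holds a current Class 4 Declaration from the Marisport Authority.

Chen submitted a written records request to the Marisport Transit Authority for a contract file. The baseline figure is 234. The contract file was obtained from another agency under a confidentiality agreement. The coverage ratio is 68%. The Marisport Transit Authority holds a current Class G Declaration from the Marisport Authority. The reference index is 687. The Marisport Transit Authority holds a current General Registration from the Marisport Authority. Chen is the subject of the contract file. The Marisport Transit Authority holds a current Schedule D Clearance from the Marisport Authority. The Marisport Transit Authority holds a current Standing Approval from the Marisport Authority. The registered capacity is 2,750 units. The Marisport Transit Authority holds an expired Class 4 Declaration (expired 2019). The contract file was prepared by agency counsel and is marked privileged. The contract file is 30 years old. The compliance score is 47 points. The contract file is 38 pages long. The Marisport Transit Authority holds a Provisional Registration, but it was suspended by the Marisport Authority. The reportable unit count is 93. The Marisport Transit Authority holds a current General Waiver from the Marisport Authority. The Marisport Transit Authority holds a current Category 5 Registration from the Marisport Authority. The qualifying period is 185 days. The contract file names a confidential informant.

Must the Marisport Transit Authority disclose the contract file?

Exception (a): the contract file names a confidential informant; the number of pages in the record is 38, less than the 42 limit; a current General Waiver is held — every condition holds. However, paragraphs (e)–(j) must be considered: (e) operates against (a): Chen is the subject of the contract file. (f) is engaged (the reference index is 687, less than the 692 limit), but is itself disapplied by (g): (g) operates against (f): the coverage ratio is 68%, less than the 74% limit. (h) would limit (g) — the record's age is 30 years, meeting the 29 years threshold — but (i) sets (h) aside: (i) operates against (h): the reportable unit count is 93, under the 104 limit. (j), which would lift (i), is inapplicable — the qualifying period is 185 days, not less than 185 days. So (a) is unavailable.
Exception (b) fails — there is no Provisional Registration in force.
Exception (c) is satisfied on its face — the registered capacity is 2,750 units, under the 2,870 units limit; a current Class G Declaration is held; the contract file was obtained under a confidentiality agreement. But applying paragraph (l): (l) operates against (c): a current Schedule D Clearance is held. So (c) is unavailable.
Exception (d) does not apply: the baseline figure is 234, not less than 231.
No exception is made out. the Marisport Transit Authority falls within the general rule.

Yes — the Marisport Transit Authority must disclose the contract file.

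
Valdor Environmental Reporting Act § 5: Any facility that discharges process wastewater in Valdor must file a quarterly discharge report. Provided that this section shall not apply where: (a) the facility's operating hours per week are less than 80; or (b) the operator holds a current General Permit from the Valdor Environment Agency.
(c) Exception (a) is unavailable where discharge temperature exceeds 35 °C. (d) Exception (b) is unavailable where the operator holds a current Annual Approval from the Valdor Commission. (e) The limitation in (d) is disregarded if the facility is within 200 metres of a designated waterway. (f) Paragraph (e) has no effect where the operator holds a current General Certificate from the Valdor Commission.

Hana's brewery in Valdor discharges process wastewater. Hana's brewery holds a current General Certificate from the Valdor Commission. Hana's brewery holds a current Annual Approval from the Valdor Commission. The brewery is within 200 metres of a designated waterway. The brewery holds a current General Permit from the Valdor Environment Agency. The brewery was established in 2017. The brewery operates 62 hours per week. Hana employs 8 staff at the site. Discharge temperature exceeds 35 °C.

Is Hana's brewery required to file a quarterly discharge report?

Exception (a) is satisfied on its face — the facility's operating hours per week are 62, less than the 80 limit. However, paragraph (c) must be considered: (c) operates against (a): discharge temperature exceeds 35 °C. So (a) is unavailable.
Exception (b)'s conditions are all satisfied: a current General Permit is held. However, paragraphs (d)–(f) must be considered: (d) applies — a current Annual Approval is held. (e) is triggered (the brewery is within 200 m of a designated waterway), but is set aside by (f): (f) operates — a current General Certificate is held. (b) is therefore removed.
No exception applies. The general rule governs.

Yes — Hana's brewery must file a quarterly discharge report.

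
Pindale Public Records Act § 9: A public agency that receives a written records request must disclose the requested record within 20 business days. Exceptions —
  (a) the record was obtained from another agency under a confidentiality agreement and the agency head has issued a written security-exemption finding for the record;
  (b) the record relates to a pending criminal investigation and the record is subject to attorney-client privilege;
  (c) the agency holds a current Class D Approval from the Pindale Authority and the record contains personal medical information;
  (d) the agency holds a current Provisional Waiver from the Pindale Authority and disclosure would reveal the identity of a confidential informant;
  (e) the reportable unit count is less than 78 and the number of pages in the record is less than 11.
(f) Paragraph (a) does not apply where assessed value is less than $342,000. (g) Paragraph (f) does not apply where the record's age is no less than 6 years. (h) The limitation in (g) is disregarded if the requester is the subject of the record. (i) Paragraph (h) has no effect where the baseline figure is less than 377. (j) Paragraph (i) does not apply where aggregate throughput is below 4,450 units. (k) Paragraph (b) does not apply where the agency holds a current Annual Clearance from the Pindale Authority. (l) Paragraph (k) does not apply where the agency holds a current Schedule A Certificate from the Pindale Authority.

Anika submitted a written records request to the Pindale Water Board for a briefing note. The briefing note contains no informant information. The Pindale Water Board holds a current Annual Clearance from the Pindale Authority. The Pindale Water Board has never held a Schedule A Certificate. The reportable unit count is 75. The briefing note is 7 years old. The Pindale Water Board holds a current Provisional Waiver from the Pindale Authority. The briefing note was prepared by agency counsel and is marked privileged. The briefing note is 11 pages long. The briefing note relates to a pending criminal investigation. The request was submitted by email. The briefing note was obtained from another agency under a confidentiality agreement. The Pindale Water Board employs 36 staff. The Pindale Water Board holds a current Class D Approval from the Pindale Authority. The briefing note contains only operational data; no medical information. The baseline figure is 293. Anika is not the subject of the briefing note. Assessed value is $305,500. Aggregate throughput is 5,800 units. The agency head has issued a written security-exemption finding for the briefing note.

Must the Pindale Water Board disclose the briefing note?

Exception (a) is satisfied on its face — the briefing note was obtained under a confidentiality agreement; a written security-exemption finding has been issued. Applying paragraphs (f)–(j): (f) operates (assessed value is $305,500, less than the $342,000 limit), but is set aside by (g): (g) operates against (f): the record's age is 7 years, meeting the 6 years threshold. (h) is inapplicable (Anika is not the subject of the briefing note), so (g) stands. (a) remains available.
Exception (b) is satisfied on its face — the briefing note relates to a pending investigation; the briefing note is privileged. But: (k) operates against (b): a current Annual Clearance is held. (l) is inapplicable (no current Schedule A Certificate is held), so (k) stands. (b) is therefore removed.
Exception (c) fails — the briefing note contains only operational data.
Exception (d) fails — the briefing note contains no informant information.
Exception (e) fails — the number of pages in the record is 11, not less than 11.

No — exception (a) applies; the Pindale Water Board is not required to disclose the briefing note.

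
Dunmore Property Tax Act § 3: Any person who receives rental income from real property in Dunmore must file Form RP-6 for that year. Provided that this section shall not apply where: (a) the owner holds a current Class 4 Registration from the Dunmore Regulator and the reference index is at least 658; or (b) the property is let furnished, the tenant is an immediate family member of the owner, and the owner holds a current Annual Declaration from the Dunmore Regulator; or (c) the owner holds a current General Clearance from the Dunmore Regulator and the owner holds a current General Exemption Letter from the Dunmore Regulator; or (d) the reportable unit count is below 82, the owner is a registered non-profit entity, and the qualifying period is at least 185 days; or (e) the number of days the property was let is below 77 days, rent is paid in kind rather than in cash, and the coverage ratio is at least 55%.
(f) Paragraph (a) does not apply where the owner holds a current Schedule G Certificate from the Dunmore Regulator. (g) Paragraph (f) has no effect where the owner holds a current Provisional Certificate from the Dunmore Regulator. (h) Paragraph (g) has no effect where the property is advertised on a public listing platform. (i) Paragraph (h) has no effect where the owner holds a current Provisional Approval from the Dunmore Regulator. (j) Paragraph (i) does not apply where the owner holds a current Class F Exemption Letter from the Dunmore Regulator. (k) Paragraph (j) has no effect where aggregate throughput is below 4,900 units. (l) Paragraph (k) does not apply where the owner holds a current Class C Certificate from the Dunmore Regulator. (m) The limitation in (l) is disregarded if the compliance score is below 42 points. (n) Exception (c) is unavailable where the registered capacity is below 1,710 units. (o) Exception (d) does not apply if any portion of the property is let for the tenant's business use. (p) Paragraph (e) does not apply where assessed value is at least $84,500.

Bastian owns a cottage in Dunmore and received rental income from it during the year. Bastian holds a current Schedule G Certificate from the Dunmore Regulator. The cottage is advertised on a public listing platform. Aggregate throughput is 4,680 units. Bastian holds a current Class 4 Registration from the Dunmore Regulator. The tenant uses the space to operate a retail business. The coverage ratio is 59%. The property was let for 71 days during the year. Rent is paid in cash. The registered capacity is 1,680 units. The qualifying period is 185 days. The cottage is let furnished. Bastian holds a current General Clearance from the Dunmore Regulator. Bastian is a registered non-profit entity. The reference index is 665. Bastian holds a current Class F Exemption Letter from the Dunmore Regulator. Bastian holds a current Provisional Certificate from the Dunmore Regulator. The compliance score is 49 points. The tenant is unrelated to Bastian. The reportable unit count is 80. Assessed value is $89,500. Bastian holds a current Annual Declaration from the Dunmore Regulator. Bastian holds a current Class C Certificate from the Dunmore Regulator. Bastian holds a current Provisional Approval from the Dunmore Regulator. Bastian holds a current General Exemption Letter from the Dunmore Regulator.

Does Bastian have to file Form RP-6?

Yes — Bastian must file Form RP-6.

All of (a)'s requirements are met (a current Class 4 Registration is held; the reference index is 665, meeting the 658 threshold). But applying paragraphs (f)–(m): (f) operates — a current Schedule G Certificate is held. (g) would limit (f) — a current Provisional Certificate is held — but (h) sets (g) aside: (h) is triggered — the property is publicly advertised. (i) is triggered (a current Provisional Approval is held), but is displaced by (j): (j) operates against (i): a current Class F Exemption Letter is held. (k) is engaged (aggregate throughput is 4,680 units, below the 4,900 units limit), but is displaced by (l): (l) is triggered — a current Class C Certificate is held. (m) is not triggered (the compliance score is 49 points, not below 42 points), so (l) stands. So (a) is unavailable.
Exception (b) does not apply: the tenant is unrelated to the owner.
Exception (c): a current General Clearance is held; a current General Exemption Letter is held — every condition holds. But applying paragraph (n): (n) operates against (c): the registered capacity is 1,680 units, below the 1,710 units limit. Exception (c) does not apply.
Exception (d): the reportable unit count is 80, below the 82 limit; Bastian is a registered non-profit; the qualifying period is 185 days, meeting the 185 days threshold — every condition holds. But: (o) operates against (d): the space is let for business use. So (d) is unavailable.
Exception (e) fails — rent is paid in cash.
No exception is made out. Bastian falls within the general rule.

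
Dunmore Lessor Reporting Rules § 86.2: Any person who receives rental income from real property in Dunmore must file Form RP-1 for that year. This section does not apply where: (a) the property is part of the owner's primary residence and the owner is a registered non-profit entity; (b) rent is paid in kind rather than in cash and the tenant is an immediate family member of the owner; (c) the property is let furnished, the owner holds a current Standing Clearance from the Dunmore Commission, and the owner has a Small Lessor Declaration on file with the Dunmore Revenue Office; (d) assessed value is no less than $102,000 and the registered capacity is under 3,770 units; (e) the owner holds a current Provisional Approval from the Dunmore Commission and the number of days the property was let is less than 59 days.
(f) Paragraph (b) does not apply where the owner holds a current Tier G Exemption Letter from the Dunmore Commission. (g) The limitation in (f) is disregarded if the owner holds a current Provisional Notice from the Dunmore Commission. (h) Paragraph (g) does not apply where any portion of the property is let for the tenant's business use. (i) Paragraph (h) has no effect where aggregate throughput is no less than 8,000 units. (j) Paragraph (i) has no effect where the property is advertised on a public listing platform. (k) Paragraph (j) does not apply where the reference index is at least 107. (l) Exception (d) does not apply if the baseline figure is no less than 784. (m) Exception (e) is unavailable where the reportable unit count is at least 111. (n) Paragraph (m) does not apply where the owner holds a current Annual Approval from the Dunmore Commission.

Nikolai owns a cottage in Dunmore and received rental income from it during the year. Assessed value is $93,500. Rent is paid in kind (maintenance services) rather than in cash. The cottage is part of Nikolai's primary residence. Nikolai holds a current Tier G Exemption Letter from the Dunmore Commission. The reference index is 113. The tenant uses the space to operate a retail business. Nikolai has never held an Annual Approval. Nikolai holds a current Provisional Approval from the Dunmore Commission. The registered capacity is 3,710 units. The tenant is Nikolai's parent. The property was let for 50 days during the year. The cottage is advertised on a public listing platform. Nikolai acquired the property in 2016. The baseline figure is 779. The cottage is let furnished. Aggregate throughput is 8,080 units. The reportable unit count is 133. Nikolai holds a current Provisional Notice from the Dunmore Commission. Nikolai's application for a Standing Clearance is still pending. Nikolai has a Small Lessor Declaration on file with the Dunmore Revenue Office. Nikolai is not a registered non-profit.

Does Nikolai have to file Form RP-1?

Exception (a) fails — Nikolai is not a registered non-profit.
Exception (b) is satisfied on its face — rent is paid in kind; the tenant is an immediate family member. As to paragraphs (f)–(k): (f) applies (a current Tier G Exemption Letter is held), but is itself disapplied by (g): (g) is triggered — a current Provisional Notice is held. (h) applies (the space is let for business use), but yields to (i): (i) operates against (h): aggregate throughput is 8,080 units, meeting the 8,000 units threshold. (j) would limit (i) — the property is publicly advertised — but (k) sets (j) aside: (k) operates against (j): the reference index is 113, meeting the 107 threshold. (b) remains available.
Exception (c) fails — no current Standing Clearance is held.
Exception (d) fails — assessed value is $93,500, short of $102,000.
Exception (e)'s conditions are all satisfied: a current Provisional Approval is held; the number of days the property was let is 50 days, less than the 59 days limit. But: (m) operates against (e): the reportable unit count is 133, meeting the 111 threshold. (n) is not engaged (the Annual Approval is not current), so (m) stands. (e) is therefore removed.

No — exception (b) applies; Nikolai is not required to file Form RP-1.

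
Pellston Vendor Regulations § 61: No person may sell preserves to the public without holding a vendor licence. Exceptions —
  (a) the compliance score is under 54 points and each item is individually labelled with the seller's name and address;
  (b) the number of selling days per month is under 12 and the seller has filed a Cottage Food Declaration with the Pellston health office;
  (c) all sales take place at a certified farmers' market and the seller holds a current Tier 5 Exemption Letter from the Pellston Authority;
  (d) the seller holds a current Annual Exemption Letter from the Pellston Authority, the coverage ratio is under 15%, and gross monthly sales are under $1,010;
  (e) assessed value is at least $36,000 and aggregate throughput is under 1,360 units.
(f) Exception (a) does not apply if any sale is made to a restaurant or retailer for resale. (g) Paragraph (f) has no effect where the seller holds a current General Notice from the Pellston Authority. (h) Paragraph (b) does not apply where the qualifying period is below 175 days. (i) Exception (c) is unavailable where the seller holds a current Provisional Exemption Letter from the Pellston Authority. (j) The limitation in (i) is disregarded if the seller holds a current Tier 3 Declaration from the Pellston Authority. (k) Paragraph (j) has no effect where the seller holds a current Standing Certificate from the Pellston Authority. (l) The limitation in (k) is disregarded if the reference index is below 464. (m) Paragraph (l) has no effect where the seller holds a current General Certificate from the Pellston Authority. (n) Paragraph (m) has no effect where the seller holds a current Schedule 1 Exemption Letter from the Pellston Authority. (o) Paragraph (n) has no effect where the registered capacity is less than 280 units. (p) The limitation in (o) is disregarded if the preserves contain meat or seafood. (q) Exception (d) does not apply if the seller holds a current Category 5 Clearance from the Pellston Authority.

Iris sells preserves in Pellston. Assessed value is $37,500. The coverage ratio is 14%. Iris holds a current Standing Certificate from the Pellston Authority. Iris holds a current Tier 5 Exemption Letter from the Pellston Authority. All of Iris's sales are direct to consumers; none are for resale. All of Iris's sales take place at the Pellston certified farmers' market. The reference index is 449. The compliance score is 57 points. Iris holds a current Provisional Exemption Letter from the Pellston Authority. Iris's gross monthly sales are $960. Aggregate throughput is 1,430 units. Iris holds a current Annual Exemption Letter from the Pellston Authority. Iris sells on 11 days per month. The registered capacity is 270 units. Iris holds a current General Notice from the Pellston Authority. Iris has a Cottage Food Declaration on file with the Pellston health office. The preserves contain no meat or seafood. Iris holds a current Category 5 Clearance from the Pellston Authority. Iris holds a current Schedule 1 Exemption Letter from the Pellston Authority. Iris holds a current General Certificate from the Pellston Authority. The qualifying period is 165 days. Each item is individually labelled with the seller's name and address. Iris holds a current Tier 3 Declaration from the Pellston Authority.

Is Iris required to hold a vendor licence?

Exception (a) fails — the compliance score is 57 points, not under 54 points.
Exception (b)'s conditions are all satisfied: the number of selling days per month is 11, under the 12 limit; a Cottage Food Declaration is on file. But applying paragraph (h): (h) operates against (b): the qualifying period is 165 days, below the 175 days limit. (b) is therefore removed.
Exception (c) is satisfied on its face — all sales are at a certified farmers' market; a current Tier 5 Exemption Letter is held. But: (i) operates against (c): a current Provisional Exemption Letter is held. (j) is triggered (a current Tier 3 Declaration is held), but is set aside by (k): (k) is engaged — a current Standing Certificate is held. (l) would limit (k) — the reference index is 449, below the 464 limit — but (m) sets (l) aside: (m) is triggered — a current General Certificate is held. (n) would limit (m) — a current Schedule 1 Exemption Letter is held — but (o) sets (n) aside: (o) operates against (n): the registered capacity is 270 units, less than the 280 units limit. (p) is not triggered (the preserves contain no meat or seafood), so (o) stands. Exception (c) does not apply.
All of (d)'s requirements are met (a current Annual Exemption Letter is held; the coverage ratio is 14%, under the 15% limit; gross monthly sales are $960, under the $1,010 limit). However, paragraph (q) must be considered: (q) is engaged — a current Category 5 Clearance is held. Exception (d) does not apply.
Exception (e) requires that aggregate throughput is under 1,360 units; but aggregate throughput is 1,430 units, not under 1,360 units, so (e) is unavailable.
Every exception is unavailable, so the rule governs.

Yes — Iris must hold a vendor licence.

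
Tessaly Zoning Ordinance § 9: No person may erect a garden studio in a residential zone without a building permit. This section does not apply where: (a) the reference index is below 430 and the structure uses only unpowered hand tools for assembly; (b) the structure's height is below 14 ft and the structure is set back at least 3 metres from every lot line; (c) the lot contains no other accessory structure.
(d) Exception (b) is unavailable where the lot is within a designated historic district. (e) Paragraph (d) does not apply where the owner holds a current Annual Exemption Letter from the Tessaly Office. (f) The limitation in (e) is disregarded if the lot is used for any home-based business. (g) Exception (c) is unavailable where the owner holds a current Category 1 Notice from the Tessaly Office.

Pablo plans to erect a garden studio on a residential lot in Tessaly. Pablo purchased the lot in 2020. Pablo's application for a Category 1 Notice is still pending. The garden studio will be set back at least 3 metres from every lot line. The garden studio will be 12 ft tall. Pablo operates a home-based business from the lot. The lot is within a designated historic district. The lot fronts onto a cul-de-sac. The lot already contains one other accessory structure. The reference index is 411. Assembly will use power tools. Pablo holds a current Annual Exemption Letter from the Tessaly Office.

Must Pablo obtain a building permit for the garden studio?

Yes — Pablo must obtain a building permit.

Exception (a) fails — assembly uses power tools.
Exception (b) is satisfied on its face — the structure's height is 12 ft, below the 14 ft limit; the setback is at least 3 m on every side. Turning to paragraphs (d)–(f): (d) operates against (b): the lot is in a historic district. (e) would limit (d) — a current Annual Exemption Letter is held — but (f) sets (e) aside: (f) operates against (e): a home-based business operates on the lot. Exception (b) does not apply.
Exception (c) fails — the lot already has another accessory structure.
No exception displaces § 9.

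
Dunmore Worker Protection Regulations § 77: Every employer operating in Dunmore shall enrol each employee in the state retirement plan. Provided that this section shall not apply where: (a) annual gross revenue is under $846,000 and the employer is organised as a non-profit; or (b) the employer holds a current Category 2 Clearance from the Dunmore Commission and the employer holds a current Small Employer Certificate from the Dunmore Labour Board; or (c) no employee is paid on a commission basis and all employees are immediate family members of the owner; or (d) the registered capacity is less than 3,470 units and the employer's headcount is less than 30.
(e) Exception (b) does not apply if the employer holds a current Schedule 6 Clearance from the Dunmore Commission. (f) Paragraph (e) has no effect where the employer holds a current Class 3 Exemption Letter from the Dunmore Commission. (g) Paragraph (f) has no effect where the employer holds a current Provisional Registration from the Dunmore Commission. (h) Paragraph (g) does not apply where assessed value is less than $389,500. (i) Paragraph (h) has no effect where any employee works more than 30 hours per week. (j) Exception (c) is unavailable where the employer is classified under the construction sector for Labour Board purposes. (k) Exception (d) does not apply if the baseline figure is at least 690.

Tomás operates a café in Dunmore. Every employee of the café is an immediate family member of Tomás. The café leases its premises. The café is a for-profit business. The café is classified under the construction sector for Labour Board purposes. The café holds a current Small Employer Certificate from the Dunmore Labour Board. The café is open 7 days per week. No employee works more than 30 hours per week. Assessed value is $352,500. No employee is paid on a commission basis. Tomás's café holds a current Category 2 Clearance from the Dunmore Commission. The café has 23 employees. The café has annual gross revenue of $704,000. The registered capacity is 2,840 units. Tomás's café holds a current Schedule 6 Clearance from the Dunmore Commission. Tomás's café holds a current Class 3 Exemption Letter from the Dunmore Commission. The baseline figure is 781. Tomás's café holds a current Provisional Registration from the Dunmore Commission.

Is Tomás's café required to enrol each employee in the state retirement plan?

Exception (a) requires that the employer is organised as a non-profit; but the employer is for-profit, so (a) is unavailable.
Exception (b)'s conditions are all satisfied: a current Category 2 Clearance is held; a current Small Employer Certificate is held. Applying paragraphs (e)–(i): (e) operates (a current Schedule 6 Clearance is held), but is set aside by (f): (f) is triggered — a current Class 3 Exemption Letter is held. (g) would limit (f) — a current Provisional Registration is held — but (h) sets (g) aside: (h) is triggered — assessed value is $352,500, less than the $389,500 limit. (i), which would lift (h), is not triggered — no employee exceeds 30 hours/week. So (b) applies.
All of (c)'s requirements are met (no employee is paid on commission; every employee is an immediate family member). But applying paragraph (j): (j) is triggered — the café is classified under the construction sector. Exception (c) does not apply.
All of (d)'s requirements are met (the registered capacity is 2,840 units, less than the 3,470 units limit; the employer's headcount is 23, less than the 30 limit). However, paragraph (k) must be considered: (k) applies — the baseline figure is 781, meeting the 690 threshold. Exception (d) does not apply.

No — exception (b) applies; Tomás's café is not required to enrol each employee in the state retirement plan.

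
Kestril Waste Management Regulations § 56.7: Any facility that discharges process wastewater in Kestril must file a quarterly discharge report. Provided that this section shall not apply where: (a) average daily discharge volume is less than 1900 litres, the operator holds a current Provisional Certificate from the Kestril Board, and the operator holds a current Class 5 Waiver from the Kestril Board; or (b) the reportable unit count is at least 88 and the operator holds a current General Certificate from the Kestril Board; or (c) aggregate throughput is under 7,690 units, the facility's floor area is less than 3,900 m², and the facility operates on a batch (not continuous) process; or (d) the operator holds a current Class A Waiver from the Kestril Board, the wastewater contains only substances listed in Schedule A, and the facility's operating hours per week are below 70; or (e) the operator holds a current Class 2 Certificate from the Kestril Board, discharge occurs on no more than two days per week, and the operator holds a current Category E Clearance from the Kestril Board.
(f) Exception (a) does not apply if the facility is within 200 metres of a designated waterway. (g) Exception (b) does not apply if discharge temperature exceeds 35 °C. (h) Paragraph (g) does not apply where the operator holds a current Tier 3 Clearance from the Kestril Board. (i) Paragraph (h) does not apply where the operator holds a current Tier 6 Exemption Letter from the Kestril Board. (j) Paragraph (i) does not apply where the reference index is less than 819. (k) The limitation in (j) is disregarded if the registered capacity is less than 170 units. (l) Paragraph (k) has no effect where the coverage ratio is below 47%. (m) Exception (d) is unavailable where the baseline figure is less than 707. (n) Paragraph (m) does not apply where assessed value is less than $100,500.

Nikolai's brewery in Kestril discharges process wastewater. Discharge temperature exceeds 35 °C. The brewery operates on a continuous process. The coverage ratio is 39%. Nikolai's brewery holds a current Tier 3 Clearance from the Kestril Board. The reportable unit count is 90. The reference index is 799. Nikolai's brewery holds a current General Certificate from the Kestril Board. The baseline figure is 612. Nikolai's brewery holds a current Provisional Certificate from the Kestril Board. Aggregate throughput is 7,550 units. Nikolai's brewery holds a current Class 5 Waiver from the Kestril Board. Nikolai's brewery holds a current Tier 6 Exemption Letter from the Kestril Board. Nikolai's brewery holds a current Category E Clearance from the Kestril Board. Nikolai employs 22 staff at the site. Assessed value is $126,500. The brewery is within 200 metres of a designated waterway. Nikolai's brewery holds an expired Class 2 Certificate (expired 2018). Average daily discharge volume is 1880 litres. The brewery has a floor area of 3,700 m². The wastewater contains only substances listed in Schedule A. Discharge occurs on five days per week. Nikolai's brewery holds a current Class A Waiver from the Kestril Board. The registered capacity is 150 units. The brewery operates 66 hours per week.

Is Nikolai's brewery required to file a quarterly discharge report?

No — exception (b) applies; Nikolai's brewery is not required to file a quarterly discharge report.

Exception (a): average daily discharge volume is 1880 litres, less than the 1900 litres limit; a current Provisional Certificate is held; a current Class 5 Waiver is held — every condition holds. But applying paragraph (f): (f) applies — the brewery is within 200 m of a designated waterway. (a) is therefore removed.
Exception (b) is satisfied on its face — the reportable unit count is 90, meeting the 88 threshold; a current General Certificate is held. Applying paragraphs (g)–(l): (g) operates (discharge temperature exceeds 35 °C), but is displaced by (h): (h) operates against (g): a current Tier 3 Clearance is held. (i) is engaged (a current Tier 6 Exemption Letter is held), but is displaced by (j): (j) operates — the reference index is 799, less than the 819 limit. (k) would limit (j) — the registered capacity is 150 units, less than the 170 units limit — but (l) sets (k) aside: (l) operates — the coverage ratio is 39%, below the 47% limit. (b) remains available.
Exception (c) fails — the facility operates on a continuous process.
Exception (d): a current Class A Waiver is held; the wastewater is Schedule-A-only; the facility's operating hours per week are 66, below the 70 limit — every condition holds. Turning to paragraphs (m)–(n): (m) operates against (d): the baseline figure is 612, less than the 707 limit. (n) is not engaged (assessed value is $126,500, not less than $100,500), so (m) stands. Exception (d) does not apply.
Exception (e) fails — the Class 2 Certificate is not current.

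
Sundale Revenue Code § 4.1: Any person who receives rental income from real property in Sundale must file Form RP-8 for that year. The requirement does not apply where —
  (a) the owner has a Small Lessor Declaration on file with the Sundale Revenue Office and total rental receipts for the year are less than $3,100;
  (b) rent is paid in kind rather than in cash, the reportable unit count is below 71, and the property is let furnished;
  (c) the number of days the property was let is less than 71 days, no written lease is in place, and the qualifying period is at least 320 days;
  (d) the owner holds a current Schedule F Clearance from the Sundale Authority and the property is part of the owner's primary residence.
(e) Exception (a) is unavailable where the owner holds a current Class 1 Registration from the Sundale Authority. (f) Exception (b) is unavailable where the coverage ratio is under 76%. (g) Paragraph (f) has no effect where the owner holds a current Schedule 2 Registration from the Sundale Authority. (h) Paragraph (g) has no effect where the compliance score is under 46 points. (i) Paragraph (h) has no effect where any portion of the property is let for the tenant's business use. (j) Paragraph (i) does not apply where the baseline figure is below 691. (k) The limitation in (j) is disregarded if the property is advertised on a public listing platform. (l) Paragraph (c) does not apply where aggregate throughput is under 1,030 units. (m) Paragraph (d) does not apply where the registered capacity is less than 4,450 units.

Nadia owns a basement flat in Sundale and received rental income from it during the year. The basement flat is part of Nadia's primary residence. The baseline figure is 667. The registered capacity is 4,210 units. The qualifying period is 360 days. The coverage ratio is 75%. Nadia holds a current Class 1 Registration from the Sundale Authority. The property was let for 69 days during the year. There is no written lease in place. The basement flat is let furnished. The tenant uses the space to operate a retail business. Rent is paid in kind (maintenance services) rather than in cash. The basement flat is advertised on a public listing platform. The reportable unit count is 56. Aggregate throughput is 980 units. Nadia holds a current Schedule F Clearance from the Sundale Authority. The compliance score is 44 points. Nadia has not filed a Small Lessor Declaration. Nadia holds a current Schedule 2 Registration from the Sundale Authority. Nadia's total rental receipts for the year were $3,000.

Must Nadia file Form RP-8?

No — exception (b) applies; Nadia is not required to file Form RP-8.

Exception (a) does not apply: no Small Lessor Declaration is on file.
Exception (b) is satisfied on its face — rent is paid in kind; the reportable unit count is 56, below the 71 limit; the property is let furnished. Applying paragraphs (f)–(k): (f) would limit (b) — the coverage ratio is 75%, under the 76% limit — but (g) sets (f) aside: (g) is triggered — a current Schedule 2 Registration is held. (h) operates (the compliance score is 44 points, under the 46 points limit), but is set aside by (i): (i) is triggered — the space is let for business use. (j) is triggered (the baseline figure is 667, below the 691 limit), but yields to (k): (k) applies — the property is publicly advertised. So (b) applies.
Exception (c) is satisfied on its face — the number of days the property was let is 69 days, less than the 71 days limit; there is no written lease; the qualifying period is 360 days, meeting the 320 days threshold. But: (l) operates against (c): aggregate throughput is 980 units, under the 1,030 units limit. (c) is therefore removed.
Exception (d)'s conditions are all satisfied: a current Schedule F Clearance is held; the basement flat is part of the primary residence. However, paragraph (m) must be considered: (m) operates against (d): the registered capacity is 4,210 units, less than the 4,450 units limit. (d) is therefore removed.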